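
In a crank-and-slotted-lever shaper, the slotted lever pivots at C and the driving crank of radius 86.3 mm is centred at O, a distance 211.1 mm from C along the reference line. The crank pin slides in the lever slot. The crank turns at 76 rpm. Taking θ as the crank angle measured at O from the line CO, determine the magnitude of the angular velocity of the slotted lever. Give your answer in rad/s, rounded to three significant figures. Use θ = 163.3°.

4.65

ω = 7.959 rad/s (from 76 rpm).
Crank pin A relative to C: A = (d + r cosθ, r sinθ); lever angle φ = atan2(r sinθ, d + r cosθ).
Differentiating tanφ: φ̇ = rω(d cosθ + r)/(d² + r² + 2dr cosθ).
d² + r² + 2dr cosθ = |CA|² = 0.0171118 m²;  d cosθ + r = -0.1159 m.
|ω_lever| = |0.0863·7.959·-0.1159| / 0.0171118 = 4.6519 rad/s.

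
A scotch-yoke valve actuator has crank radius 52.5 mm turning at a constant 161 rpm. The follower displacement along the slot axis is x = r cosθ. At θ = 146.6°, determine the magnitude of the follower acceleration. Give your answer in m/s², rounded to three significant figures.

12.5

ω = 16.86 rad/s (from 161 rpm).
x = r cosθ ⇒ ẍ = −rω² cosθ (ω constant).
|a| = rω²|cosθ| = 0.0525·(16.86)²·|cos 146.6°| = 12.459 m/s².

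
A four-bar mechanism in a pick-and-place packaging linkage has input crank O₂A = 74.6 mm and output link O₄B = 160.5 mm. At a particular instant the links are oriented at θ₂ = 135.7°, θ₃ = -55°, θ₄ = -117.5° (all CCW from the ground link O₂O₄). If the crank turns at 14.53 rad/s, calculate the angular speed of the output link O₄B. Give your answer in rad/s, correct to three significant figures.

ω₂ = 14.53 rad/s
Differentiating the loop-closure r₂e^{iθ₂}+r₃e^{iθ₃}=r₁+r₄e^{iθ₄} gives r₂ω₂e^{iθ₂}+r₃ω₃e^{iθ₃}=r₄ω₄e^{iθ₄}.
Eliminating the other unknown: ω₄ = r₂ω₂ sin(θ₂−θ₃) / [r₄ sin(θ₄−θ₃)].
Numerator sine = -0.18567; denominator sine = -0.88701.
Result = 0.0746·14.53·(-0.18567) / (0.1605·(-0.88701)) = +1.4136 rad/s; magnitude 1.4136 rad/s.

1.41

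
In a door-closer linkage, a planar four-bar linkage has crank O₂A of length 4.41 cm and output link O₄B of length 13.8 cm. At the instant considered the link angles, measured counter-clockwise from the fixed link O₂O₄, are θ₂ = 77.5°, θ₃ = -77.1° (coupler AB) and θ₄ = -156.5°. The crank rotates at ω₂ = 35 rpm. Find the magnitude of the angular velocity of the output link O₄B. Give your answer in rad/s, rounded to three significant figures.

ω₂ = 3.665 rad/s (from 35 rpm).
Differentiating the loop-closure r₂e^{iθ₂}+r₃e^{iθ₃}=r₁+r₄e^{iθ₄} gives r₂ω₂e^{iθ₂}+r₃ω₃e^{iθ₃}=r₄ω₄e^{iθ₄}.
Eliminating the other unknown: ω₄ = r₂ω₂ sin(θ₂−θ₃) / [r₄ sin(θ₄−θ₃)].
Numerator sine = +0.42894; denominator sine = -0.98294.
Result = 0.0441·3.665·(+0.42894) / (0.138·(-0.98294)) = -0.51112 rad/s; magnitude 0.51112 rad/s.

0.511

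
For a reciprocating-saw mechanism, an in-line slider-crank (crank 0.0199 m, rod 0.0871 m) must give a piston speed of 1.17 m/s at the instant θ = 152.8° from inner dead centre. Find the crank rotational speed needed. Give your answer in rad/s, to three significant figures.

162

For an in-line slider-crank, |v_piston| = rω|sinθ|·[1 + r cosθ/√(L² − r² sin²θ)].
With r = 0.0199 m, L = 0.0871 m, θ = 152.8°: the bracketed kinematic factor |dx/dθ| = 0.0072377 m.
ω = v/|dx/dθ| = 1.17/0.0072377 = 161.65 rad/s.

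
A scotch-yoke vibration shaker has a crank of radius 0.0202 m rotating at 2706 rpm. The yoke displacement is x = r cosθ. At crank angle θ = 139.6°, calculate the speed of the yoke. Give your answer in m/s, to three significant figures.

ω = 283.4 rad/s (from 2706 rpm).
x = r cosθ ⇒ ẋ = −rω sinθ.
|v| = rω|sinθ| = 0.0202·283.4·|sin 139.6°| = 3.7099 m/s.

3.71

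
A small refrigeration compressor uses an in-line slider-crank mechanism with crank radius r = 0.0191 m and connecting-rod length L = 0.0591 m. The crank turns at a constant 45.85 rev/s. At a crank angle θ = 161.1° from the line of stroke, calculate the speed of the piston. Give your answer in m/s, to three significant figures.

1.23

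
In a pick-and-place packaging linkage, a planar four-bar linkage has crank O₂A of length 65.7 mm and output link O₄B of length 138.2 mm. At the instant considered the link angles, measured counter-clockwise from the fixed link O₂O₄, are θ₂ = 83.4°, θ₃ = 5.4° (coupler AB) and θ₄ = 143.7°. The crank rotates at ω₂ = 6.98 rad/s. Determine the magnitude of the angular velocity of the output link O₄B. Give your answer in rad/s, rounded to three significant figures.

ω₂ = 6.98 rad/s
Differentiating the loop-closure r₂e^{iθ₂}+r₃e^{iθ₃}=r₁+r₄e^{iθ₄} gives r₂ω₂e^{iθ₂}+r₃ω₃e^{iθ₃}=r₄ω₄e^{iθ₄}.
Eliminating the other unknown: ω₄ = r₂ω₂ sin(θ₂−θ₃) / [r₄ sin(θ₄−θ₃)].
Numerator sine = +0.97815; denominator sine = +0.66523.
Result = 0.0657·6.98·(+0.97815) / (0.1382·(+0.66523)) = +4.8792 rad/s; magnitude 4.8792 rad/s.

4.88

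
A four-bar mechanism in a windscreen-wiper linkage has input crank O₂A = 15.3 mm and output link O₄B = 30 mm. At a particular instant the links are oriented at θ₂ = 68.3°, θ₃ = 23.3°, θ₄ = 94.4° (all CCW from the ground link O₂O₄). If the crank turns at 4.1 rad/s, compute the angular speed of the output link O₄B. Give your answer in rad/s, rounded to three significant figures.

ω₂ = 4.1 rad/s
Differentiating the loop-closure r₂e^{iθ₂}+r₃e^{iθ₃}=r₁+r₄e^{iθ₄} gives r₂ω₂e^{iθ₂}+r₃ω₃e^{iθ₃}=r₄ω₄e^{iθ₄}.
Eliminating the other unknown: ω₄ = r₂ω₂ sin(θ₂−θ₃) / [r₄ sin(θ₄−θ₃)].
Numerator sine = +0.70711; denominator sine = +0.94609.
Result = 0.0153·4.1·(+0.70711) / (0.03·(+0.94609)) = +1.5628 rad/s; magnitude 1.5628 rad/s.

1.56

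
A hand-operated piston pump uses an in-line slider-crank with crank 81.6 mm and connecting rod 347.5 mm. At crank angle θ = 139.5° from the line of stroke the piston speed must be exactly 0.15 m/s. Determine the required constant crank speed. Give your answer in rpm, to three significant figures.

33.0

For an in-line slider-crank, |v_piston| = rω|sinθ|·[1 + r cosθ/√(L² − r² sin²θ)].
With r = 0.0816 m, L = 0.3475 m, θ = 139.5°: the bracketed kinematic factor |dx/dθ| = 0.04342 m.
ω = v/|dx/dθ| = 0.15/0.04342 = 3.4546 rad/s.
N = 60ω/(2π) = 32.989 rpm.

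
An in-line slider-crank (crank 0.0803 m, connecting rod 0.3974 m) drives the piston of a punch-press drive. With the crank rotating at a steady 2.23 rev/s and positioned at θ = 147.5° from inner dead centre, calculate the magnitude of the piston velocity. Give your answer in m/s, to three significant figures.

ω = 2π·2.23 = 14.01 rad/s
For an in-line slider-crank, x = r cosθ + √(L² − r² sin²θ), so v = −rω sinθ·[1 + r cosθ/√(L² − r² sin²θ)].
With r = 0.0803 m, L = 0.3974 m, θ = 147.5°: √(L² − r² sin²θ) = 0.39505 m.
v = −0.0803·14.01·0.53730·[1 + 0.0803·-0.84339/0.39505] = -0.50089 m/s.
|v| = 0.50089 m/s.

0.501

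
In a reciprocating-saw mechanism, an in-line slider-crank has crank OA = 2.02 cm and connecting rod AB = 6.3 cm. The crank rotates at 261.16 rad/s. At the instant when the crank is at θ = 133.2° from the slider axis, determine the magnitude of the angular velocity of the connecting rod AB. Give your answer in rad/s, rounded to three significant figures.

59.0

ω = 261.2 rad/s
The rod makes angle φ with the slider axis where L sinφ = r sinθ; differentiating, L cosφ·φ̇ = r ω cosθ.
L cosφ = √(L² − r² sin²θ) = 0.061255 m.
|ω_rod| = r ω |cosθ| / √(L² − r² sin²θ) = 0.0202·261.2·0.68455/0.061255 = 58.955 rad/s.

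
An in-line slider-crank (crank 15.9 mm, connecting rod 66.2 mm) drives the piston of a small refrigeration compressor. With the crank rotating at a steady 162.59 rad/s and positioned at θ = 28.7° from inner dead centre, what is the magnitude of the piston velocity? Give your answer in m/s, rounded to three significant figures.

1.50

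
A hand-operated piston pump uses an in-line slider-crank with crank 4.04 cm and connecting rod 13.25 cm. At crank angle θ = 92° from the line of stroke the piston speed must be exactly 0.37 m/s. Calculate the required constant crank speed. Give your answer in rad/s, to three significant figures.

For an in-line slider-crank, |v_piston| = rω|sinθ|·[1 + r cosθ/√(L² − r² sin²θ)].
With r = 0.0404 m, L = 0.1325 m, θ = 92°: the bracketed kinematic factor |dx/dθ| = 0.039924 m.
ω = v/|dx/dθ| = 0.37/0.039924 = 9.2675 rad/s.

9.27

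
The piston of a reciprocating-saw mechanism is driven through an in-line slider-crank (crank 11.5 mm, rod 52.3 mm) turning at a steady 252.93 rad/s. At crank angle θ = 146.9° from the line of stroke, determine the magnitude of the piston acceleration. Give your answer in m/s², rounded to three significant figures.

ω = 252.9 rad/s
x(θ) = r cosθ + √(L² − r² sin²θ); with ω constant, a = ω²·d²x/dθ².
d²x/dθ² = −r cosθ − r²(cos2θ)/√u − r⁴ sin²2θ/(4u^{3/2}),  u = L² − r² sin²θ = 0.00269585 m².
Substituting r = 0.0115 m, L = 0.0523 m, θ = 146.9°: d²x/dθ² = +0.0085797 m.
a = ω²·d²x/dθ² = (252.9)²·(+0.0085797) = +548.88 m/s²;  |a| = 548.88 m/s².

549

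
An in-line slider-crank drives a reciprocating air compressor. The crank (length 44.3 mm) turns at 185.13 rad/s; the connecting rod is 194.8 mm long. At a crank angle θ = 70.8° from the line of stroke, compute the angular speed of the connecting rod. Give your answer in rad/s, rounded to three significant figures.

ω = 185.1 rad/s
The rod makes angle φ with the slider axis where L sinφ = r sinθ; differentiating, L cosφ·φ̇ = r ω cosθ.
L cosφ = √(L² − r² sin²θ) = 0.19025 m.
|ω_rod| = r ω |cosθ| / √(L² − r² sin²θ) = 0.0443·185.1·0.32887/0.19025 = 14.176 rad/s.

14.2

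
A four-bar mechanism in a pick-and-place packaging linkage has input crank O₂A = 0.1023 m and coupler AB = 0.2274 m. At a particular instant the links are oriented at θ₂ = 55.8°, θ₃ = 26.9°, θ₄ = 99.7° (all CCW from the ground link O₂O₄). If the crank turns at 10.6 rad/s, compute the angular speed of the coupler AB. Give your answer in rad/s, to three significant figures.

ω₂ = 10.6 rad/s
Differentiating the loop-closure r₂e^{iθ₂}+r₃e^{iθ₃}=r₁+r₄e^{iθ₄} gives r₂ω₂e^{iθ₂}+r₃ω₃e^{iθ₃}=r₄ω₄e^{iθ₄}.
Eliminating the other unknown: ω₃ = r₂ω₂ sin(θ₄−θ₂) / [r₃ sin(θ₃−θ₄)].
Numerator sine = +0.69340; denominator sine = -0.95528.
Result = 0.1023·10.6·(+0.69340) / (0.2274·(-0.95528)) = -3.4614 rad/s; magnitude 3.4614 rad/s.

3.46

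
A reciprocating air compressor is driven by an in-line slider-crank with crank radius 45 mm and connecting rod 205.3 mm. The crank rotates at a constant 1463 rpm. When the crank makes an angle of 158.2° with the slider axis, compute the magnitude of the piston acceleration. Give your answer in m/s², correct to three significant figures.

811

ω = 2π·1463/60 = 153.2 rad/s
x(θ) = r cosθ + √(L² − r² sin²θ); with ω constant, a = ω²·d²x/dθ².
d²x/dθ² = −r cosθ − r²(cos2θ)/√u − r⁴ sin²2θ/(4u^{3/2}),  u = L² − r² sin²θ = 0.0418688 m².
Substituting r = 0.045 m, L = 0.2053 m, θ = 158.2°: d²x/dθ² = +0.034558 m.
a = ω²·d²x/dθ² = (153.2)²·(+0.034558) = +811.14 m/s²;  |a| = 811.14 m/s².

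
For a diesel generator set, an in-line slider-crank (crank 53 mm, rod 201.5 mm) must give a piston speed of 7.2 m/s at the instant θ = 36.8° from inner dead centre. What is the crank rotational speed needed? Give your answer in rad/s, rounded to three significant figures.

For an in-line slider-crank, |v_piston| = rω|sinθ|·[1 + r cosθ/√(L² − r² sin²θ)].
With r = 0.053 m, L = 0.2015 m, θ = 36.8°: the bracketed kinematic factor |dx/dθ| = 0.038519 m.
ω = v/|dx/dθ| = 7.2/0.038519 = 186.92 rad/s.

187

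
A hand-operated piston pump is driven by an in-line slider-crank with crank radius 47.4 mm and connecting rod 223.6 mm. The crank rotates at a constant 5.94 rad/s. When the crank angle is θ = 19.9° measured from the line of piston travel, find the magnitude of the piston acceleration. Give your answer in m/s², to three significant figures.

ω = 5.94 rad/s
x(θ) = r cosθ + √(L² − r² sin²θ); with ω constant, a = ω²·d²x/dθ².
d²x/dθ² = −r cosθ − r²(cos2θ)/√u − r⁴ sin²2θ/(4u^{3/2}),  u = L² − r² sin²θ = 0.0497367 m².
Substituting r = 0.0474 m, L = 0.2236 m, θ = 19.9°: d²x/dθ² = -0.052356 m.
a = ω²·d²x/dθ² = (5.94)²·(-0.052356) = -1.8473 m/s²;  |a| = 1.8473 m/s².

1.85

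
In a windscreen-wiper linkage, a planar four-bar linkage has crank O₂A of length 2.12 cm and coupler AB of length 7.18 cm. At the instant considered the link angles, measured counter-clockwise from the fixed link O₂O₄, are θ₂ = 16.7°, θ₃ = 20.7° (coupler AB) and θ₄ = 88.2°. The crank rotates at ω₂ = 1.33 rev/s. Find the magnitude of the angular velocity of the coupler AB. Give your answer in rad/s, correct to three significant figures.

2.53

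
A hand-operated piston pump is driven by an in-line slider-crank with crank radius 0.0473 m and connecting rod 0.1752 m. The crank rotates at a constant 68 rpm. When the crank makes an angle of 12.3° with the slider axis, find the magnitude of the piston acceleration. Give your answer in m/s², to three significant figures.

2.94

ω = 2π·68/60 = 7.121 rad/s
x(θ) = r cosθ + √(L² − r² sin²θ); with ω constant, a = ω²·d²x/dθ².
d²x/dθ² = −r cosθ − r²(cos2θ)/√u − r⁴ sin²2θ/(4u^{3/2}),  u = L² − r² sin²θ = 0.0305935 m².
Substituting r = 0.0473 m, L = 0.1752 m, θ = 12.3°: d²x/dθ² = -0.057885 m.
a = ω²·d²x/dθ² = (7.121)²·(-0.057885) = -2.9352 m/s²;  |a| = 2.9352 m/s².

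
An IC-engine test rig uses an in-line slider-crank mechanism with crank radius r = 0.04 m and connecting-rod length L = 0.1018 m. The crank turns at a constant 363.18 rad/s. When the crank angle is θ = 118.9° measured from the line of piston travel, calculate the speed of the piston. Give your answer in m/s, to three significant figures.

10.1

ω = 363.2 rad/s
For an in-line slider-crank, x = r cosθ + √(L² − r² sin²θ), so v = −rω sinθ·[1 + r cosθ/√(L² − r² sin²θ)].
With r = 0.04 m, L = 0.1018 m, θ = 118.9°: √(L² − r² sin²θ) = 0.095587 m.
v = −0.04·363.2·0.87546·[1 + 0.04·-0.48328/0.095587] = -10.146 m/s.
|v| = 10.146 m/s.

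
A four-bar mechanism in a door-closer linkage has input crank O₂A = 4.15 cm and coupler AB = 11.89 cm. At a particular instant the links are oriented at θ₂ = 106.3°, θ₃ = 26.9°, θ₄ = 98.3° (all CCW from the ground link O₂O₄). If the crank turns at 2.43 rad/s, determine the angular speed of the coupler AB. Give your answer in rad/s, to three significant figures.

ω₂ = 2.43 rad/s
Differentiating the loop-closure r₂e^{iθ₂}+r₃e^{iθ₃}=r₁+r₄e^{iθ₄} gives r₂ω₂e^{iθ₂}+r₃ω₃e^{iθ₃}=r₄ω₄e^{iθ₄}.
Eliminating the other unknown: ω₃ = r₂ω₂ sin(θ₄−θ₂) / [r₃ sin(θ₃−θ₄)].
Numerator sine = -0.13917; denominator sine = -0.94777.
Result = 0.0415·2.43·(-0.13917) / (0.1189·(-0.94777)) = +0.12454 rad/s; magnitude 0.12454 rad/s.

0.125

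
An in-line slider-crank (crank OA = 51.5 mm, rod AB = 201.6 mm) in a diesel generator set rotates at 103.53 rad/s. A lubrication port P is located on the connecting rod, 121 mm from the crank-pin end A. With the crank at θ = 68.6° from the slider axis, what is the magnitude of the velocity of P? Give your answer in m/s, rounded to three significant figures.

5.31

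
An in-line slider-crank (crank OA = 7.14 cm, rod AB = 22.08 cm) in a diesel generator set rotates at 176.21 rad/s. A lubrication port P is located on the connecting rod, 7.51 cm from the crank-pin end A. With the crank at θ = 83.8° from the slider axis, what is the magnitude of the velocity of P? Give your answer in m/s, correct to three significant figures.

12.7

ω = 176.2 rad/s.  Crank-pin speed |V_A| = rω = 12.581 m/s, perpendicular to OA.
Rod angle: sinφ = −(r/L) sinθ ⇒ φ = -18.752°; ω_rod = −rω cosθ/√(L²−r²sin²θ) = -6.4989 rad/s.
V_P = V_A + ω_rod × AP, with AP = 0.0751 m along the rod.
Components: V_Px = −rω sinθ − a·ω_rod·sinφ = -12.665 m/s;  V_Py = rω cosθ + a·ω_rod·cosφ = +0.89662 m/s.
|V_P| = √(V_Px² + V_Py²) = 12.696 m/s.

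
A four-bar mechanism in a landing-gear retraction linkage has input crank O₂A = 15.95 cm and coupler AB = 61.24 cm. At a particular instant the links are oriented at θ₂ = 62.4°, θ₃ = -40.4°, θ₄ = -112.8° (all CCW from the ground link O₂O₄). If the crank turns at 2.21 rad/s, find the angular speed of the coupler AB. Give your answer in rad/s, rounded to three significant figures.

0.0505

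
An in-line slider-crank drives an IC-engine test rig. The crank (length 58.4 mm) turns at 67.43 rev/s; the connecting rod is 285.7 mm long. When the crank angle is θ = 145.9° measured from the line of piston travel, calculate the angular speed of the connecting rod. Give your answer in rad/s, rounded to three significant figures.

ω = 423.7 rad/s (converted from 67.43 rev/s).
The rod makes angle φ with the slider axis where L sinφ = r sinθ; differentiating, L cosφ·φ̇ = r ω cosθ.
L cosφ = √(L² − r² sin²θ) = 0.28382 m.
|ω_rod| = r ω |cosθ| / √(L² − r² sin²θ) = 0.0584·423.7·0.82806/0.28382 = 72.189 rad/s.

72.2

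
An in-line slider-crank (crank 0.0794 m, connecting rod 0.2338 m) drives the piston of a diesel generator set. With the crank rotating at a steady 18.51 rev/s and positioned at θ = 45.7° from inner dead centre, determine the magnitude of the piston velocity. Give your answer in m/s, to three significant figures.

8.22

ω = 2π·18.5 = 116.3 rad/s
For an in-line slider-crank, x = r cosθ + √(L² − r² sin²θ), so v = −rω sinθ·[1 + r cosθ/√(L² − r² sin²θ)].
With r = 0.0794 m, L = 0.2338 m, θ = 45.7°: √(L² − r² sin²θ) = 0.22679 m.
v = −0.0794·116.3·0.71569·[1 + 0.0794·0.69842/0.22679] = -8.225 m/s.
|v| = 8.225 m/s.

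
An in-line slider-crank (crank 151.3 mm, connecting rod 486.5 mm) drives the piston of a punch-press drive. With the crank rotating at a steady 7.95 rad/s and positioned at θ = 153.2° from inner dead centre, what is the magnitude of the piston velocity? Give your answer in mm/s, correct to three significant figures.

390

ω = 7.95 rad/s
For an in-line slider-crank, x = r cosθ + √(L² − r² sin²θ), so v = −rω sinθ·[1 + r cosθ/√(L² − r² sin²θ)].
With r = 0.1513 m, L = 0.4865 m, θ = 153.2°: √(L² − r² sin²θ) = 0.48169 m.
v = −0.1513·7.95·0.45088·[1 + 0.1513·-0.89259/0.48169] = -0.39028 m/s.
|v| = 0.39028 m/s = 390.28 mm/s.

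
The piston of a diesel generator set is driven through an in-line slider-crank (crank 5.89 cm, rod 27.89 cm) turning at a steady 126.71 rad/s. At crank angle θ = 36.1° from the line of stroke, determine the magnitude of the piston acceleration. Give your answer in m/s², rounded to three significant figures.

ω = 126.7 rad/s
x(θ) = r cosθ + √(L² − r² sin²θ); with ω constant, a = ω²·d²x/dθ².
d²x/dθ² = −r cosθ − r²(cos2θ)/√u − r⁴ sin²2θ/(4u^{3/2}),  u = L² − r² sin²θ = 0.0765809 m².
Substituting r = 0.0589 m, L = 0.2789 m, θ = 36.1°: d²x/dθ² = -0.051552 m.
a = ω²·d²x/dθ² = (126.7)²·(-0.051552) = -827.68 m/s²;  |a| = 827.68 m/s².

828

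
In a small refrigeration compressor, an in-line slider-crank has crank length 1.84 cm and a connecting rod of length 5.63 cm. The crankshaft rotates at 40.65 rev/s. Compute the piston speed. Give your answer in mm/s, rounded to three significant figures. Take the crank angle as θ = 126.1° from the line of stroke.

3040

ω = 2π·40.6 = 255.4 rad/s
For an in-line slider-crank, x = r cosθ + √(L² − r² sin²θ), so v = −rω sinθ·[1 + r cosθ/√(L² − r² sin²θ)].
With r = 0.0184 m, L = 0.0563 m, θ = 126.1°: √(L² − r² sin²θ) = 0.054302 m.
v = −0.0184·255.4·0.80799·[1 + 0.0184·-0.58920/0.054302] = -3.0391 m/s.
|v| = 3.0391 m/s = 3039.1 mm/s.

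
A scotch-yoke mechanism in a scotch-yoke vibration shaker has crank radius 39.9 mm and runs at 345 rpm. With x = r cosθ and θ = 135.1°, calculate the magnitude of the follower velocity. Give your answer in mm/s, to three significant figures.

ω = 36.13 rad/s (from 345 rpm).
x = r cosθ ⇒ ẋ = −rω sinθ.
|v| = rω|sinθ| = 0.0399·36.13·|sin 135.1°| = 1.0175 m/s = 1017.5 mm/s.

1020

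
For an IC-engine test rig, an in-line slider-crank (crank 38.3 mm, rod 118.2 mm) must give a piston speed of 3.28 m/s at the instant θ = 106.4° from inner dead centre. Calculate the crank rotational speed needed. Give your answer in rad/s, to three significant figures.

For an in-line slider-crank, |v_piston| = rω|sinθ|·[1 + r cosθ/√(L² − r² sin²θ)].
With r = 0.0383 m, L = 0.1182 m, θ = 106.4°: the bracketed kinematic factor |dx/dθ| = 0.033205 m.
ω = v/|dx/dθ| = 3.28/0.033205 = 98.78 rad/s.

98.8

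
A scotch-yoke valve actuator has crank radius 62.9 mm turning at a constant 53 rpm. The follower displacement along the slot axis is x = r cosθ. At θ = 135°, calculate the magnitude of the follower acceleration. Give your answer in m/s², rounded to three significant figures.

ω = 5.55 rad/s (from 53 rpm).
x = r cosθ ⇒ ẍ = −rω² cosθ (ω constant).
|a| = rω²|cosθ| = 0.0629·(5.55)²·|cos 135°| = 1.3701 m/s².

1.37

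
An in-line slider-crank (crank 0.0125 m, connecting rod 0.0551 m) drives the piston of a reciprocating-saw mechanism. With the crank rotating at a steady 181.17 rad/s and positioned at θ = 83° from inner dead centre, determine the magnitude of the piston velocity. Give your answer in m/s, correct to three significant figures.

2.31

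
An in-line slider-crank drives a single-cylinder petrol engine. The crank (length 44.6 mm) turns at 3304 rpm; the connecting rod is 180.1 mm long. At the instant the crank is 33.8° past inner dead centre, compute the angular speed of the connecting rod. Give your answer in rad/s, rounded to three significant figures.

71.9

ω = 346 rad/s (converted from 3304 rpm).
The rod makes angle φ with the slider axis where L sinφ = r sinθ; differentiating, L cosφ·φ̇ = r ω cosθ.
L cosφ = √(L² − r² sin²θ) = 0.17838 m.
|ω_rod| = r ω |cosθ| / √(L² − r² sin²θ) = 0.0446·346·0.83098/0.17838 = 71.886 rad/s.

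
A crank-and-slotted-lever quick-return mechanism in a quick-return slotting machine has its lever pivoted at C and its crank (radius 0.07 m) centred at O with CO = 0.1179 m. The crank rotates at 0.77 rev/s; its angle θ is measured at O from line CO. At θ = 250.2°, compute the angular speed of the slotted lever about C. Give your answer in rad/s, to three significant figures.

0.771

ω = 4.838 rad/s (from 0.77 rev/s).
Crank pin A relative to C: A = (d + r cosθ, r sinθ); lever angle φ = atan2(r sinθ, d + r cosθ).
Differentiating tanφ: φ̇ = rω(d cosθ + r)/(d² + r² + 2dr cosθ).
d² + r² + 2dr cosθ = |CA|² = 0.0132092 m²;  d cosθ + r = +0.030063 m.
|ω_lever| = |0.07·4.838·+0.030063| / 0.0132092 = 0.77076 rad/s.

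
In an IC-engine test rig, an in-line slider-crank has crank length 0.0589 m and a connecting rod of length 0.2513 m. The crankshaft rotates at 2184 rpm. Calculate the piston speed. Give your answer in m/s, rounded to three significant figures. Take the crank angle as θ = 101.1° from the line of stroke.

ω = 2π·2184/60 = 228.7 rad/s
For an in-line slider-crank, x = r cosθ + √(L² − r² sin²θ), so v = −rω sinθ·[1 + r cosθ/√(L² − r² sin²θ)].
With r = 0.0589 m, L = 0.2513 m, θ = 101.1°: √(L² − r² sin²θ) = 0.24456 m.
v = −0.0589·228.7·0.98129·[1 + 0.0589·-0.19252/0.24456] = -12.606 m/s.
|v| = 12.606 m/s.

12.6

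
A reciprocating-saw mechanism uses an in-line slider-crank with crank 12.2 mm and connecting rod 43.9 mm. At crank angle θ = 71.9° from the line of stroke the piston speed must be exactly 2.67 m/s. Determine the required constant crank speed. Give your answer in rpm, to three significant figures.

For an in-line slider-crank, |v_piston| = rω|sinθ|·[1 + r cosθ/√(L² − r² sin²θ)].
With r = 0.0122 m, L = 0.0439 m, θ = 71.9°: the bracketed kinematic factor |dx/dθ| = 0.012634 m.
ω = v/|dx/dθ| = 2.67/0.012634 = 211.33 rad/s.
N = 60ω/(2π) = 2018 rpm.

2020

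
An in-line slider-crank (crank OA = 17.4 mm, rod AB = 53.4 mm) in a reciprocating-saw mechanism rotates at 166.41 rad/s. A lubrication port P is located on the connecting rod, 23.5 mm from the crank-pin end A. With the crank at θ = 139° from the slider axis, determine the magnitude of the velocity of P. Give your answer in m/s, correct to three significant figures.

2.09

ω = 166.4 rad/s.  Crank-pin speed |V_A| = rω = 2.8955 m/s, perpendicular to OA.
Rod angle: sinφ = −(r/L) sinθ ⇒ φ = -12.343°; ω_rod = −rω cosθ/√(L²−r²sin²θ) = +41.891 rad/s.
V_P = V_A + ω_rod × AP, with AP = 0.0235 m along the rod.
Components: V_Px = −rω sinθ − a·ω_rod·sinφ = -1.6892 m/s;  V_Py = rω cosθ + a·ω_rod·cosφ = -1.2236 m/s.
|V_P| = √(V_Px² + V_Py²) = 2.0858 m/s.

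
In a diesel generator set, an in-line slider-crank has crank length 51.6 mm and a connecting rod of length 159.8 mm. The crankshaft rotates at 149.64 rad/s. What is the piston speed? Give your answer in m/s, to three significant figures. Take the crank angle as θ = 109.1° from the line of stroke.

6.49

ω = 149.6 rad/s
For an in-line slider-crank, x = r cosθ + √(L² − r² sin²θ), so v = −rω sinθ·[1 + r cosθ/√(L² − r² sin²θ)].
With r = 0.0516 m, L = 0.1598 m, θ = 109.1°: √(L² − r² sin²θ) = 0.15218 m.
v = −0.0516·149.6·0.94495·[1 + 0.0516·-0.32722/0.15218] = -6.4868 m/s.
|v| = 6.4868 m/s.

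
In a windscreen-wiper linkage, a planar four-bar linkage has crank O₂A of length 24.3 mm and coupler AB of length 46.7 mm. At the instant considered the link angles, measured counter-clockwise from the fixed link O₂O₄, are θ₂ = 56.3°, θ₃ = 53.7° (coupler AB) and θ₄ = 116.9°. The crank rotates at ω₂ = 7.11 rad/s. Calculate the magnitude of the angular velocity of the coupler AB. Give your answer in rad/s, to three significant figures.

3.61

ω₂ = 7.11 rad/s
Differentiating the loop-closure r₂e^{iθ₂}+r₃e^{iθ₃}=r₁+r₄e^{iθ₄} gives r₂ω₂e^{iθ₂}+r₃ω₃e^{iθ₃}=r₄ω₄e^{iθ₄}.
Eliminating the other unknown: ω₃ = r₂ω₂ sin(θ₄−θ₂) / [r₃ sin(θ₃−θ₄)].
Numerator sine = +0.87121; denominator sine = -0.89259.
Result = 0.0243·7.11·(+0.87121) / (0.0467·(-0.89259)) = -3.6111 rad/s; magnitude 3.6111 rad/s.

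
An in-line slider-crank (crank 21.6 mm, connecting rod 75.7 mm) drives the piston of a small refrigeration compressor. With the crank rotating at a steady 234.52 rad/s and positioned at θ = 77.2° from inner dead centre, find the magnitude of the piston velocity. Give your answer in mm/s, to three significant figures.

ω = 234.5 rad/s
For an in-line slider-crank, x = r cosθ + √(L² − r² sin²θ), so v = −rω sinθ·[1 + r cosθ/√(L² − r² sin²θ)].
With r = 0.0216 m, L = 0.0757 m, θ = 77.2°: √(L² − r² sin²θ) = 0.072711 m.
v = −0.0216·234.5·0.97515·[1 + 0.0216·0.22155/0.072711] = -5.2649 m/s.
|v| = 5.2649 m/s = 5264.9 mm/s.

5260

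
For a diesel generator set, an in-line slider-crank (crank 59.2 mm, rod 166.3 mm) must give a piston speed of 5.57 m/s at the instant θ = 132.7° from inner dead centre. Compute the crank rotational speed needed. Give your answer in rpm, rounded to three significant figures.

1630

For an in-line slider-crank, |v_piston| = rω|sinθ|·[1 + r cosθ/√(L² − r² sin²θ)].
With r = 0.0592 m, L = 0.1663 m, θ = 132.7°: the bracketed kinematic factor |dx/dθ| = 0.032625 m.
ω = v/|dx/dθ| = 5.57/0.032625 = 170.73 rad/s.
N = 60ω/(2π) = 1630.3 rpm.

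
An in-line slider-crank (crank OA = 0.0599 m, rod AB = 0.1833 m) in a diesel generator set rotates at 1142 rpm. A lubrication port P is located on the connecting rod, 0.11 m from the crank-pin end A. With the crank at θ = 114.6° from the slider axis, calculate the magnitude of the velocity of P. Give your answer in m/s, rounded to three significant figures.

6.07

ω = 119.6 rad/s.  Crank-pin speed |V_A| = rω = 7.1634 m/s, perpendicular to OA.
Rod angle: sinφ = −(r/L) sinθ ⇒ φ = -17.285°; ω_rod = −rω cosθ/√(L²−r²sin²θ) = +17.038 rad/s.
V_P = V_A + ω_rod × AP, with AP = 0.11 m along the rod.
Components: V_Px = −rω sinθ − a·ω_rod·sinφ = -5.9564 m/s;  V_Py = rω cosθ + a·ω_rod·cosφ = -1.1925 m/s.
|V_P| = √(V_Px² + V_Py²) = 6.0746 m/s.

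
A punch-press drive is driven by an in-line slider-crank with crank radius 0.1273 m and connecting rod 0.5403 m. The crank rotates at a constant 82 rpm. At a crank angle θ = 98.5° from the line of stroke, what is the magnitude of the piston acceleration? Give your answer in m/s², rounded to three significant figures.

ω = 2π·82/60 = 8.587 rad/s
x(θ) = r cosθ + √(L² − r² sin²θ); with ω constant, a = ω²·d²x/dθ².
d²x/dθ² = −r cosθ − r²(cos2θ)/√u − r⁴ sin²2θ/(4u^{3/2}),  u = L² − r² sin²θ = 0.276073 m².
Substituting r = 0.1273 m, L = 0.5403 m, θ = 98.5°: d²x/dθ² = +0.048272 m.
a = ω²·d²x/dθ² = (8.587)²·(+0.048272) = +3.5594 m/s²;  |a| = 3.5594 m/s².

3.56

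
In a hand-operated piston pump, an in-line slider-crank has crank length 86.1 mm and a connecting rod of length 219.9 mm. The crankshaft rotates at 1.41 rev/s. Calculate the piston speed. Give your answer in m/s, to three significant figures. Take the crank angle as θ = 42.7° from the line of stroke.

0.672

ω = 2π·1.41 = 8.859 rad/s
For an in-line slider-crank, x = r cosθ + √(L² − r² sin²θ), so v = −rω sinθ·[1 + r cosθ/√(L² − r² sin²θ)].
With r = 0.0861 m, L = 0.2199 m, θ = 42.7°: √(L² − r² sin²θ) = 0.21201 m.
v = −0.0861·8.859·0.67816·[1 + 0.0861·0.73491/0.21201] = -0.67168 m/s.
|v| = 0.67168 m/s.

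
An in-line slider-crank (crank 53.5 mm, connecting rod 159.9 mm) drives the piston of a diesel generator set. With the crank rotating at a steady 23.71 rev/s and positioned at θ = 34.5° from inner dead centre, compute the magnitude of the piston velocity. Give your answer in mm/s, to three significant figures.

5780

ω = 2π·23.7 = 149 rad/s
For an in-line slider-crank, x = r cosθ + √(L² − r² sin²θ), so v = −rω sinθ·[1 + r cosθ/√(L² − r² sin²θ)].
With r = 0.0535 m, L = 0.1599 m, θ = 34.5°: √(L² − r² sin²θ) = 0.157 m.
v = −0.0535·149·0.56641·[1 + 0.0535·0.82413/0.157] = -5.7821 m/s.
|v| = 5.7821 m/s = 5782.1 mm/s.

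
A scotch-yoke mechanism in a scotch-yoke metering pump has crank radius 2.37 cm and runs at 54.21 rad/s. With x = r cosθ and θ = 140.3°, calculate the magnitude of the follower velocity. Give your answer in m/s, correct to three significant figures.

0.821

ω = 54.21 rad/s
x = r cosθ ⇒ ẋ = −rω sinθ.
|v| = rω|sinθ| = 0.0237·54.21·|sin 140.3°| = 0.82067 m/s.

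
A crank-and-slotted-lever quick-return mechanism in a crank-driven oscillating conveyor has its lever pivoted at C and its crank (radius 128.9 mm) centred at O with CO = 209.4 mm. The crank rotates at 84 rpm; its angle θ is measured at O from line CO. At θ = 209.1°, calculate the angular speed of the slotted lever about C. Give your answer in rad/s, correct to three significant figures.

4.61

ω = 8.796 rad/s (from 84 rpm).
Crank pin A relative to C: A = (d + r cosθ, r sinθ); lever angle φ = atan2(r sinθ, d + r cosθ).
Differentiating tanφ: φ̇ = rω(d cosθ + r)/(d² + r² + 2dr cosθ).
d² + r² + 2dr cosθ = |CA|² = 0.0132944 m²;  d cosθ + r = -0.054068 m.
|ω_lever| = |0.1289·8.796·-0.054068| / 0.0132944 = 4.6114 rad/s.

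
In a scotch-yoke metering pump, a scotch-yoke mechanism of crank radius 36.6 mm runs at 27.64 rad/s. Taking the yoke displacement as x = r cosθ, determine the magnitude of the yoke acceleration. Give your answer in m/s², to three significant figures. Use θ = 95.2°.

2.53

ω = 27.64 rad/s
x = r cosθ ⇒ ẍ = −rω² cosθ (ω constant).
|a| = rω²|cosθ| = 0.0366·(27.64)²·|cos 95.2°| = 2.5342 m/s².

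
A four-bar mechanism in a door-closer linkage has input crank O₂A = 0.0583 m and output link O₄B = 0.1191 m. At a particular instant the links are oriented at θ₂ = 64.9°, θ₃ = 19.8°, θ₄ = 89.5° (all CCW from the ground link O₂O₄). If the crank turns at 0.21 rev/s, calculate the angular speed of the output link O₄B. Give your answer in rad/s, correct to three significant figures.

0.488

ω₂ = 1.319 rad/s (from 0.21 rev/s).
Differentiating the loop-closure r₂e^{iθ₂}+r₃e^{iθ₃}=r₁+r₄e^{iθ₄} gives r₂ω₂e^{iθ₂}+r₃ω₃e^{iθ₃}=r₄ω₄e^{iθ₄}.
Eliminating the other unknown: ω₄ = r₂ω₂ sin(θ₂−θ₃) / [r₄ sin(θ₄−θ₃)].
Numerator sine = +0.70834; denominator sine = +0.93789.
Result = 0.0583·1.319·(+0.70834) / (0.1191·(+0.93789)) = +0.4878 rad/s; magnitude 0.4878 rad/s.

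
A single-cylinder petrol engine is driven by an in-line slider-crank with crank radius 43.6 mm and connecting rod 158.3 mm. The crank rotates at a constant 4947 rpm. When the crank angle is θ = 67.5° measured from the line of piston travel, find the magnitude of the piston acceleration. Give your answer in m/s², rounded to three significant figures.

ω = 2π·4947/60 = 518 rad/s
x(θ) = r cosθ + √(L² − r² sin²θ); with ω constant, a = ω²·d²x/dθ².
d²x/dθ² = −r cosθ − r²(cos2θ)/√u − r⁴ sin²2θ/(4u^{3/2}),  u = L² − r² sin²θ = 0.0234363 m².
Substituting r = 0.0436 m, L = 0.1583 m, θ = 67.5°: d²x/dθ² = -0.0080305 m.
a = ω²·d²x/dθ² = (518)²·(-0.0080305) = -2155.2 m/s²;  |a| = 2155.2 m/s².

2160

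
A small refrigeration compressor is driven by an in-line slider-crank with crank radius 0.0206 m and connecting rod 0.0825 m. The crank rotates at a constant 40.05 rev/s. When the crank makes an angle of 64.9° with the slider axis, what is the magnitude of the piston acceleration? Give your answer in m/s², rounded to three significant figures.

ω = 2π·40 = 251.6 rad/s
x(θ) = r cosθ + √(L² − r² sin²θ); with ω constant, a = ω²·d²x/dθ².
d²x/dθ² = −r cosθ − r²(cos2θ)/√u − r⁴ sin²2θ/(4u^{3/2}),  u = L² − r² sin²θ = 0.00645825 m².
Substituting r = 0.0206 m, L = 0.0825 m, θ = 64.9°: d²x/dθ² = -0.0054096 m.
a = ω²·d²x/dθ² = (251.6)²·(-0.0054096) = -342.55 m/s²;  |a| = 342.55 m/s².

343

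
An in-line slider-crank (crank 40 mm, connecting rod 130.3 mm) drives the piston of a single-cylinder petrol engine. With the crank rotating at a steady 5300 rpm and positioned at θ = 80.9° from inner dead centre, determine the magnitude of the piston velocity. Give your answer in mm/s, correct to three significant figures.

23000

ω = 2π·5300/60 = 555 rad/s
For an in-line slider-crank, x = r cosθ + √(L² − r² sin²θ), so v = −rω sinθ·[1 + r cosθ/√(L² − r² sin²θ)].
With r = 0.04 m, L = 0.1303 m, θ = 80.9°: √(L² − r² sin²θ) = 0.12417 m.
v = −0.04·555·0.98741·[1 + 0.04·0.15816/0.12417] = -23.038 m/s.
|v| = 23.038 m/s = 23038 mm/s.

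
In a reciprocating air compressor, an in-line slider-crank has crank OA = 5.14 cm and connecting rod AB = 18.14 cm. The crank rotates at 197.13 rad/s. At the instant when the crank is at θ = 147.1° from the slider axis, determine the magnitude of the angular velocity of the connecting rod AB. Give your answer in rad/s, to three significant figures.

ω = 197.1 rad/s
The rod makes angle φ with the slider axis where L sinφ = r sinθ; differentiating, L cosφ·φ̇ = r ω cosθ.
L cosφ = √(L² − r² sin²θ) = 0.17924 m.
|ω_rod| = r ω |cosθ| / √(L² − r² sin²θ) = 0.0514·197.1·0.83962/0.17924 = 47.464 rad/s.

47.5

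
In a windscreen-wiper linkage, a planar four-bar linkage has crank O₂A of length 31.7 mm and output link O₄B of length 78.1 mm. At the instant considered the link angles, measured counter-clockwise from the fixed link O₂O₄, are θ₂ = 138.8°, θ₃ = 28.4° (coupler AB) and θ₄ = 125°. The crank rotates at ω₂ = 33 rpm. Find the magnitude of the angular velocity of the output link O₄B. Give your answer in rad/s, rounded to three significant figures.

ω₂ = 3.456 rad/s (from 33 rpm).
Differentiating the loop-closure r₂e^{iθ₂}+r₃e^{iθ₃}=r₁+r₄e^{iθ₄} gives r₂ω₂e^{iθ₂}+r₃ω₃e^{iθ₃}=r₄ω₄e^{iθ₄}.
Eliminating the other unknown: ω₄ = r₂ω₂ sin(θ₂−θ₃) / [r₄ sin(θ₄−θ₃)].
Numerator sine = +0.93728; denominator sine = +0.99337.
Result = 0.0317·3.456·(+0.93728) / (0.0781·(+0.99337)) = +1.3235 rad/s; magnitude 1.3235 rad/s.

1.32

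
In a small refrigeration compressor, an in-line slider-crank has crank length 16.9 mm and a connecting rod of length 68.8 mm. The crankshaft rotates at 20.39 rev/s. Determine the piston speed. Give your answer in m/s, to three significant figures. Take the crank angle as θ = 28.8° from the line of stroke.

ω = 2π·20.4 = 128.1 rad/s
For an in-line slider-crank, x = r cosθ + √(L² − r² sin²θ), so v = −rω sinθ·[1 + r cosθ/√(L² − r² sin²θ)].
With r = 0.0169 m, L = 0.0688 m, θ = 28.8°: √(L² − r² sin²θ) = 0.068317 m.
v = −0.0169·128.1·0.48175·[1 + 0.0169·0.87631/0.068317] = -1.2692 m/s.
|v| = 1.2692 m/s.

1.27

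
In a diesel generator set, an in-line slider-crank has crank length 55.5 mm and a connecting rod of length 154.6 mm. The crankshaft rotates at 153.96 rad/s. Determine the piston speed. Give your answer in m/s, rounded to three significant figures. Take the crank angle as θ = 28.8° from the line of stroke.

5.43

ω = 154 rad/s
For an in-line slider-crank, x = r cosθ + √(L² − r² sin²θ), so v = −rω sinθ·[1 + r cosθ/√(L² − r² sin²θ)].
With r = 0.0555 m, L = 0.1546 m, θ = 28.8°: √(L² − r² sin²θ) = 0.15227 m.
v = −0.0555·154·0.48175·[1 + 0.0555·0.87631/0.15227] = -5.4313 m/s.
|v| = 5.4313 m/s.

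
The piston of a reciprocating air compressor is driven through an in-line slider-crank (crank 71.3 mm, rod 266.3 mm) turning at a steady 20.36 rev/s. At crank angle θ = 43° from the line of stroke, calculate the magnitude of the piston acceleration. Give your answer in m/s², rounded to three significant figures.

881

ω = 2π·20.4 = 127.9 rad/s
x(θ) = r cosθ + √(L² − r² sin²θ); with ω constant, a = ω²·d²x/dθ².
d²x/dθ² = −r cosθ − r²(cos2θ)/√u − r⁴ sin²2θ/(4u^{3/2}),  u = L² − r² sin²θ = 0.0685512 m².
Substituting r = 0.0713 m, L = 0.2663 m, θ = 43°: d²x/dθ² = -0.053858 m.
a = ω²·d²x/dθ² = (127.9)²·(-0.053858) = -881.39 m/s²;  |a| = 881.39 m/s².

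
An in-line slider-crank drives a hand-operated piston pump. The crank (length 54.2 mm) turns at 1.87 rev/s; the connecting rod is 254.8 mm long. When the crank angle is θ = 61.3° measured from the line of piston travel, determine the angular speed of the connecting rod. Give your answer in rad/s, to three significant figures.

1.22

ω = 11.75 rad/s (converted from 1.87 rev/s).
The rod makes angle φ with the slider axis where L sinφ = r sinθ; differentiating, L cosφ·φ̇ = r ω cosθ.
L cosφ = √(L² − r² sin²θ) = 0.25033 m.
|ω_rod| = r ω |cosθ| / √(L² − r² sin²θ) = 0.0542·11.75·0.48022/0.25033 = 1.2217 rad/s.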